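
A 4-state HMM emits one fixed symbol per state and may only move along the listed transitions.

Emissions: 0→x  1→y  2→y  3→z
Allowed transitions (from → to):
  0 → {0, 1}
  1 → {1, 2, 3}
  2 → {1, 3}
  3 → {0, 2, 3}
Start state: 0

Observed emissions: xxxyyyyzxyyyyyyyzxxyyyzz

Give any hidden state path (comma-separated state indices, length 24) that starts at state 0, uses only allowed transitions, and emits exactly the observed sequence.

0,0,0,1,1,2,1,3,0,1,1,1,2,1,1,2,3,0,0,1,1,1,3,3

  0: obs=x cand={0} pick 0 [start]
  1: obs=x cand={0} pick 0 [0->0 ok]
  2: obs=x cand={0} pick 0 [0->0 ok]
  3: obs=y cand={1,2} pick 1 [0->1 ok]
  4: obs=y cand={1,2} pick 1 [1->1 ok]
  5: obs=y cand={1,2} pick 2 [1->2 ok]
  6: obs=y cand={1,2} pick 1 [2->1 ok]
  7: obs=z cand={3} pick 3 [1->3 ok]
  8: obs=x cand={0} pick 0 [3->0 ok]
  9: obs=y cand={1,2} pick 1 [0->1 ok]
  10: obs=y cand={1,2} pick 1 [1->1 ok]
  11: obs=y cand={1,2} pick 1 [1->1 ok]
  12: obs=y cand={1,2} pick 2 [1->2 ok]
  13: obs=y cand={1,2} pick 1 [2->1 ok]
  14: obs=y cand={1,2} pick 1 [1->1 ok]
  15: obs=y cand={1,2} pick 2 [1->2 ok]
  16: obs=z cand={3} pick 3 [2->3 ok]
  17: obs=x cand={0} pick 0 [3->0 ok]
  18: obs=x cand={0} pick 0 [0->0 ok]
  19: obs=y cand={1,2} pick 1 [0->1 ok]
  20: obs=y cand={1,2} pick 1 [1->1 ok]
  21: obs=y cand={1,2} pick 1 [1->1 ok]
  22: obs=z cand={3} pick 3 [1->3 ok]
  23: obs=z cand={3} pick 3 [3->3 ok]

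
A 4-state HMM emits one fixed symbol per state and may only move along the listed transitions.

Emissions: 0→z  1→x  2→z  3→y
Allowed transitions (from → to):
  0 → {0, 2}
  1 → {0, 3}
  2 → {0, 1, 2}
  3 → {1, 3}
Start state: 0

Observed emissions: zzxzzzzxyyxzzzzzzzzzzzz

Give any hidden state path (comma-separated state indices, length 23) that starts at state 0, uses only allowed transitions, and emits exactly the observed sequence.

  [0] z  {0,2}  => 0  start
  [1] z  {0,2}  => 2  0->2 ok
  [2] x  {1}  => 1  2->1 ok
  [3] z  {0,2}  => 0  1->0 ok
  [4] z  {0,2}  => 0  0->0 ok
  [5] z  {0,2}  => 2  0->2 ok
  [6] z  {0,2}  => 2  2->2 ok
  [7] x  {1}  => 1  2->1 ok
  [8] y  {3}  => 3  1->3 ok
  [9] y  {3}  => 3  3->3 ok
  [10] x  {1}  => 1  3->1 ok
  [11] z  {0,2}  => 0  1->0 ok
  [12] z  {0,2}  => 0  0->0 ok
  [13] z  {0,2}  => 2  0->2 ok
  [14] z  {0,2}  => 0  2->0 ok
  [15] z  {0,2}  => 0  0->0 ok
  [16] z  {0,2}  => 0  0->0 ok
  [17] z  {0,2}  => 0  0->0 ok
  [18] z  {0,2}  => 0  0->0 ok
  [19] z  {0,2}  => 2  0->2 ok
  [20] z  {0,2}  => 2  2->2 ok
  [21] z  {0,2}  => 2  2->2 ok
  [22] z  {0,2}  => 0  2->0 ok

0,2,1,0,0,2,2,1,3,3,1,0,0,2,0,0,0,0,0,2,2,2,0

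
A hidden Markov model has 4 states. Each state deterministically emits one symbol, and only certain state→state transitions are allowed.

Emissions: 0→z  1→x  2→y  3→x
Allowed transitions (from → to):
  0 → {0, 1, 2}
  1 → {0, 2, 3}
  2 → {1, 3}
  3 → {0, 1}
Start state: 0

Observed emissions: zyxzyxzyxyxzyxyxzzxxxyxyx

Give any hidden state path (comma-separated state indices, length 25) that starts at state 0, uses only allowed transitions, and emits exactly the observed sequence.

0,2,1,0,2,3,0,2,1,2,3,0,2,1,2,3,0,0,1,3,1,2,1,2,1

  0: obs=z cand={0} pick 0 [start]
  1: obs=y cand={2} pick 2 [0->2 ok]
  2: obs=x cand={1,3} pick 1 [2->1 ok]
  3: obs=z cand={0} pick 0 [1->0 ok]
  4: obs=y cand={2} pick 2 [0->2 ok]
  5: obs=x cand={1,3} pick 3 [2->3 ok]
  6: obs=z cand={0} pick 0 [3->0 ok]
  7: obs=y cand={2} pick 2 [0->2 ok]
  8: obs=x cand={1,3} pick 1 [2->1 ok]
  9: obs=y cand={2} pick 2 [1->2 ok]
  10: obs=x cand={1,3} pick 3 [2->3 ok]
  11: obs=z cand={0} pick 0 [3->0 ok]
  12: obs=y cand={2} pick 2 [0->2 ok]
  13: obs=x cand={1,3} pick 1 [2->1 ok]
  14: obs=y cand={2} pick 2 [1->2 ok]
  15: obs=x cand={1,3} pick 3 [2->3 ok]
  16: obs=z cand={0} pick 0 [3->0 ok]
  17: obs=z cand={0} pick 0 [0->0 ok]
  18: obs=x cand={1,3} pick 1 [0->1 ok]
  19: obs=x cand={1,3} pick 3 [1->3 ok]
  20: obs=x cand={1,3} pick 1 [3->1 ok]
  21: obs=y cand={2} pick 2 [1->2 ok]
  22: obs=x cand={1,3} pick 1 [2->1 ok]
  23: obs=y cand={2} pick 2 [1->2 ok]
  24: obs=x cand={1,3} pick 1 [2->1 ok]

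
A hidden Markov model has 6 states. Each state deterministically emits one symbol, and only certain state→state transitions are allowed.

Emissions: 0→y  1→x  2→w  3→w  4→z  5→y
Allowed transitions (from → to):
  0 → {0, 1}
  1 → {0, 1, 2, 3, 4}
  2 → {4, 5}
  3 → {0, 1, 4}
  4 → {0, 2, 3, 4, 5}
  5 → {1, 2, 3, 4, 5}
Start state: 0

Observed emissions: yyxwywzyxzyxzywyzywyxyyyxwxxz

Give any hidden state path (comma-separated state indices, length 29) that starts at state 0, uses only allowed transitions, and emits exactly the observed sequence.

  0: obs=y cand={0,5} pick 0 [start]
  1: obs=y cand={0,5} pick 0 [0->0 ok]
  2: obs=x cand={1} pick 1 [0->1 ok]
  3: obs=w cand={2,3} pick 2 [1->2 ok]
  4: obs=y cand={0,5} pick 5 [2->5 ok]
  5: obs=w cand={2,3} pick 3 [5->3 ok]
  6: obs=z cand={4} pick 4 [3->4 ok]
  7: obs=y cand={0,5} pick 0 [4->0 ok]
  8: obs=x cand={1} pick 1 [0->1 ok]
  9: obs=z cand={4} pick 4 [1->4 ok]
  10: obs=y cand={0,5} pick 0 [4->0 ok]
  11: obs=x cand={1} pick 1 [0->1 ok]
  12: obs=z cand={4} pick 4 [1->4 ok]
  13: obs=y cand={0,5} pick 5 [4->5 ok]
  14: obs=w cand={2,3} pick 2 [5->2 ok]
  15: obs=y cand={0,5} pick 5 [2->5 ok]
  16: obs=z cand={4} pick 4 [5->4 ok]
  17: obs=y cand={0,5} pick 5 [4->5 ok]
  18: obs=w cand={2,3} pick 2 [5->2 ok]
  19: obs=y cand={0,5} pick 5 [2->5 ok]
  20: obs=x cand={1} pick 1 [5->1 ok]
  21: obs=y cand={0,5} pick 0 [1->0 ok]
  22: obs=y cand={0,5} pick 0 [0->0 ok]
  23: obs=y cand={0,5} pick 0 [0->0 ok]
  24: obs=x cand={1} pick 1 [0->1 ok]
  25: obs=w cand={2,3} pick 3 [1->3 ok]
  26: obs=x cand={1} pick 1 [3->1 ok]
  27: obs=x cand={1} pick 1 [1->1 ok]
  28: obs=z cand={4} pick 4 [1->4 ok]

0,0,1,2,5,3,4,0,1,4,0,1,4,5,2,5,4,5,2,5,1,0,0,0,1,3,1,1,4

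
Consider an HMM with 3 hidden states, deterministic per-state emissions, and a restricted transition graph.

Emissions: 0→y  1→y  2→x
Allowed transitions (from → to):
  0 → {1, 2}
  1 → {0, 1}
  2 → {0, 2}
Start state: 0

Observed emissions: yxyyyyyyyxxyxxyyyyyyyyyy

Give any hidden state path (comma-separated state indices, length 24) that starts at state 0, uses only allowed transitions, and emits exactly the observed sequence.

0,2,0,1,1,1,0,1,0,2,2,0,2,2,0,1,0,1,1,1,0,1,1,1

  [0] y  {0,1}  => 0  start
  [1] x  {2}  => 2  0->2 ok
  [2] y  {0,1}  => 0  2->0 ok
  [3] y  {0,1}  => 1  0->1 ok
  [4] y  {0,1}  => 1  1->1 ok
  [5] y  {0,1}  => 1  1->1 ok
  [6] y  {0,1}  => 0  1->0 ok
  [7] y  {0,1}  => 1  0->1 ok
  [8] y  {0,1}  => 0  1->0 ok
  [9] x  {2}  => 2  0->2 ok
  [10] x  {2}  => 2  2->2 ok
  [11] y  {0,1}  => 0  2->0 ok
  [12] x  {2}  => 2  0->2 ok
  [13] x  {2}  => 2  2->2 ok
  [14] y  {0,1}  => 0  2->0 ok
  [15] y  {0,1}  => 1  0->1 ok
  [16] y  {0,1}  => 0  1->0 ok
  [17] y  {0,1}  => 1  0->1 ok
  [18] y  {0,1}  => 1  1->1 ok
  [19] y  {0,1}  => 1  1->1 ok
  [20] y  {0,1}  => 0  1->0 ok
  [21] y  {0,1}  => 1  0->1 ok
  [22] y  {0,1}  => 1  1->1 ok
  [23] y  {0,1}  => 1  1->1 ok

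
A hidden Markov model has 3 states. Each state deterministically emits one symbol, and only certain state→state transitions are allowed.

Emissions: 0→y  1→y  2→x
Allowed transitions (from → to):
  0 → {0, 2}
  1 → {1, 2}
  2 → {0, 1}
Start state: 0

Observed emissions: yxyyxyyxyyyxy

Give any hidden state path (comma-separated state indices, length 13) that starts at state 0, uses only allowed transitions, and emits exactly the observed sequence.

  t0 'y' -> {0,1}, take 0 (start)
  t1 'x' -> {2}, take 2 (0->2 ok)
  t2 'y' -> {0,1}, take 1 (2->1 ok)
  t3 'y' -> {0,1}, take 1 (1->1 ok)
  t4 'x' -> {2}, take 2 (1->2 ok)
  t5 'y' -> {0,1}, take 1 (2->1 ok)
  t6 'y' -> {0,1}, take 1 (1->1 ok)
  t7 'x' -> {2}, take 2 (1->2 ok)
  t8 'y' -> {0,1}, take 0 (2->0 ok)
  t9 'y' -> {0,1}, take 0 (0->0 ok)
  t10 'y' -> {0,1}, take 0 (0->0 ok)
  t11 'x' -> {2}, take 2 (0->2 ok)
  t12 'y' -> {0,1}, take 0 (2->0 ok)

0,2,1,1,2,1,1,2,0,0,0,2,0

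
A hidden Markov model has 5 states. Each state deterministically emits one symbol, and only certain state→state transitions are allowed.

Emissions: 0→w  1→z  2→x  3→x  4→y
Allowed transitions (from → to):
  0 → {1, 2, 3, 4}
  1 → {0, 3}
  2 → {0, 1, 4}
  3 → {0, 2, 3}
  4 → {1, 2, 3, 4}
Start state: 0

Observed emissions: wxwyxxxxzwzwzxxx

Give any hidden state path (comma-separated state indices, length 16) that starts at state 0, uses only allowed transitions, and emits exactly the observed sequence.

0,2,0,4,3,3,3,2,1,0,1,0,1,3,3,2

  0: obs=w cand={0} pick 0 [start]
  1: obs=x cand={2,3} pick 2 [0->2 ok]
  2: obs=w cand={0} pick 0 [2->0 ok]
  3: obs=y cand={4} pick 4 [0->4 ok]
  4: obs=x cand={2,3} pick 3 [4->3 ok]
  5: obs=x cand={2,3} pick 3 [3->3 ok]
  6: obs=x cand={2,3} pick 3 [3->3 ok]
  7: obs=x cand={2,3} pick 2 [3->2 ok]
  8: obs=z cand={1} pick 1 [2->1 ok]
  9: obs=w cand={0} pick 0 [1->0 ok]
  10: obs=z cand={1} pick 1 [0->1 ok]
  11: obs=w cand={0} pick 0 [1->0 ok]
  12: obs=z cand={1} pick 1 [0->1 ok]
  13: obs=x cand={2,3} pick 3 [1->3 ok]
  14: obs=x cand={2,3} pick 3 [3->3 ok]
  15: obs=x cand={2,3} pick 2 [3->2 ok]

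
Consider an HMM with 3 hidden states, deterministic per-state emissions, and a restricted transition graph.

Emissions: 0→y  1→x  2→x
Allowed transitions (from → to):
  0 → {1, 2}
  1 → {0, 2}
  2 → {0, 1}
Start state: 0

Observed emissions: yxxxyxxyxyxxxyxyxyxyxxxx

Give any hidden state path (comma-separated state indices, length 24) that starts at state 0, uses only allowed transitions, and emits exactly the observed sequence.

0,1,2,1,0,2,1,0,2,0,1,2,1,0,2,0,2,0,1,0,1,2,1,2

  t0 'y' -> {0}, take 0 (start)
  t1 'x' -> {1,2}, take 1 (0->1 ok)
  t2 'x' -> {1,2}, take 2 (1->2 ok)
  t3 'x' -> {1,2}, take 1 (2->1 ok)
  t4 'y' -> {0}, take 0 (1->0 ok)
  t5 'x' -> {1,2}, take 2 (0->2 ok)
  t6 'x' -> {1,2}, take 1 (2->1 ok)
  t7 'y' -> {0}, take 0 (1->0 ok)
  t8 'x' -> {1,2}, take 2 (0->2 ok)
  t9 'y' -> {0}, take 0 (2->0 ok)
  t10 'x' -> {1,2}, take 1 (0->1 ok)
  t11 'x' -> {1,2}, take 2 (1->2 ok)
  t12 'x' -> {1,2}, take 1 (2->1 ok)
  t13 'y' -> {0}, take 0 (1->0 ok)
  t14 'x' -> {1,2}, take 2 (0->2 ok)
  t15 'y' -> {0}, take 0 (2->0 ok)
  t16 'x' -> {1,2}, take 2 (0->2 ok)
  t17 'y' -> {0}, take 0 (2->0 ok)
  t18 'x' -> {1,2}, take 1 (0->1 ok)
  t19 'y' -> {0}, take 0 (1->0 ok)
  t20 'x' -> {1,2}, take 1 (0->1 ok)
  t21 'x' -> {1,2}, take 2 (1->2 ok)
  t22 'x' -> {1,2}, take 1 (2->1 ok)
  t23 'x' -> {1,2}, take 2 (1->2 ok)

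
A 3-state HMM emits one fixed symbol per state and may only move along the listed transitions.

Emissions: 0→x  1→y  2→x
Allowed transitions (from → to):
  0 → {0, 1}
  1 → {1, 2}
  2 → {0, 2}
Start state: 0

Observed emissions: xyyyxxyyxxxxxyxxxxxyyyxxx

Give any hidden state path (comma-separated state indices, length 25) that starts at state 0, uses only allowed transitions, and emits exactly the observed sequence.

  t0 'x' -> {0,2}, take 0 (start)
  t1 'y' -> {1}, take 1 (0->1 ok)
  t2 'y' -> {1}, take 1 (1->1 ok)
  t3 'y' -> {1}, take 1 (1->1 ok)
  t4 'x' -> {0,2}, take 2 (1->2 ok)
  t5 'x' -> {0,2}, take 0 (2->0 ok)
  t6 'y' -> {1}, take 1 (0->1 ok)
  t7 'y' -> {1}, take 1 (1->1 ok)
  t8 'x' -> {0,2}, take 2 (1->2 ok)
  t9 'x' -> {0,2}, take 2 (2->2 ok)
  t10 'x' -> {0,2}, take 2 (2->2 ok)
  t11 'x' -> {0,2}, take 2 (2->2 ok)
  t12 'x' -> {0,2}, take 0 (2->0 ok)
  t13 'y' -> {1}, take 1 (0->1 ok)
  t14 'x' -> {0,2}, take 2 (1->2 ok)
  t15 'x' -> {0,2}, take 2 (2->2 ok)
  t16 'x' -> {0,2}, take 0 (2->0 ok)
  t17 'x' -> {0,2}, take 0 (0->0 ok)
  t18 'x' -> {0,2}, take 0 (0->0 ok)
  t19 'y' -> {1}, take 1 (0->1 ok)
  t20 'y' -> {1}, take 1 (1->1 ok)
  t21 'y' -> {1}, take 1 (1->1 ok)
  t22 'x' -> {0,2}, take 2 (1->2 ok)
  t23 'x' -> {0,2}, take 2 (2->2 ok)
  t24 'x' -> {0,2}, take 2 (2->2 ok)

0,1,1,1,2,0,1,1,2,2,2,2,0,1,2,2,0,0,0,1,1,1,2,2,2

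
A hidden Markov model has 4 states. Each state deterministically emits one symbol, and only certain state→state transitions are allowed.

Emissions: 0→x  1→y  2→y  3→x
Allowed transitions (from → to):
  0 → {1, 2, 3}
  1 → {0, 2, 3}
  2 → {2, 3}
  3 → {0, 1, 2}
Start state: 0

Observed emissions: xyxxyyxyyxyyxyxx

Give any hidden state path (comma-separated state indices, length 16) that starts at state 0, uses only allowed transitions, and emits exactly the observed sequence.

0,1,0,3,1,2,3,2,2,3,2,2,3,1,0,3

  [0] x  {0,3}  => 0  start
  [1] y  {1,2}  => 1  0->1 ok
  [2] x  {0,3}  => 0  1->0 ok
  [3] x  {0,3}  => 3  0->3 ok
  [4] y  {1,2}  => 1  3->1 ok
  [5] y  {1,2}  => 2  1->2 ok
  [6] x  {0,3}  => 3  2->3 ok
  [7] y  {1,2}  => 2  3->2 ok
  [8] y  {1,2}  => 2  2->2 ok
  [9] x  {0,3}  => 3  2->3 ok
  [10] y  {1,2}  => 2  3->2 ok
  [11] y  {1,2}  => 2  2->2 ok
  [12] x  {0,3}  => 3  2->3 ok
  [13] y  {1,2}  => 1  3->1 ok
  [14] x  {0,3}  => 0  1->0 ok
  [15] x  {0,3}  => 3  0->3 ok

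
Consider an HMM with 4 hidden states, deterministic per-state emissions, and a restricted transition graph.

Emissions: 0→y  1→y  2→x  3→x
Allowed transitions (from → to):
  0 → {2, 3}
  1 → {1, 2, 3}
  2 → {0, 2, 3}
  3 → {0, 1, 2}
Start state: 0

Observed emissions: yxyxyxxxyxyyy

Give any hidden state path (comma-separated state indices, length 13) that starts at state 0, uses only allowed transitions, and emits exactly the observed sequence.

0,3,0,3,0,2,2,3,1,3,1,1,1

  pos 0: y in {0,1}, choose 0; start
  pos 1: x in {2,3}, choose 3; 0->3 ok
  pos 2: y in {0,1}, choose 0; 3->0 ok
  pos 3: x in {2,3}, choose 3; 0->3 ok
  pos 4: y in {0,1}, choose 0; 3->0 ok
  pos 5: x in {2,3}, choose 2; 0->2 ok
  pos 6: x in {2,3}, choose 2; 2->2 ok
  pos 7: x in {2,3}, choose 3; 2->3 ok
  pos 8: y in {0,1}, choose 1; 3->1 ok
  pos 9: x in {2,3}, choose 3; 1->3 ok
  pos 10: y in {0,1}, choose 1; 3->1 ok
  pos 11: y in {0,1}, choose 1; 1->1 ok
  pos 12: y in {0,1}, choose 1; 1->1 ok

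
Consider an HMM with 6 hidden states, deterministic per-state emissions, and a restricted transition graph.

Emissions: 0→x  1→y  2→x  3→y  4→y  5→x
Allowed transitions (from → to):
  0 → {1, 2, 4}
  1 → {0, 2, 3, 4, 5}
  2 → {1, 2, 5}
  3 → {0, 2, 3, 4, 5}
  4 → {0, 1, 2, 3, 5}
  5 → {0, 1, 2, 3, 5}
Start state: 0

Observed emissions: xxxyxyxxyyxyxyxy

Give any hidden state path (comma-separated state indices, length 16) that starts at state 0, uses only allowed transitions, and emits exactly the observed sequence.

  [0] x  {0,2,5}  => 0  start
  [1] x  {0,2,5}  => 2  0->2 ok
  [2] x  {0,2,5}  => 5  2->5 ok
  [3] y  {1,3,4}  => 3  5->3 ok
  [4] x  {0,2,5}  => 5  3->5 ok
  [5] y  {1,3,4}  => 1  5->1 ok
  [6] x  {0,2,5}  => 5  1->5 ok
  [7] x  {0,2,5}  => 0  5->0 ok
  [8] y  {1,3,4}  => 1  0->1 ok
  [9] y  {1,3,4}  => 4  1->4 ok
  [10] x  {0,2,5}  => 0  4->0 ok
  [11] y  {1,3,4}  => 4  0->4 ok
  [12] x  {0,2,5}  => 0  4->0 ok
  [13] y  {1,3,4}  => 4  0->4 ok
  [14] x  {0,2,5}  => 2  4->2 ok
  [15] y  {1,3,4}  => 1  2->1 ok

0,2,5,3,5,1,5,0,1,4,0,4,0,4,2,1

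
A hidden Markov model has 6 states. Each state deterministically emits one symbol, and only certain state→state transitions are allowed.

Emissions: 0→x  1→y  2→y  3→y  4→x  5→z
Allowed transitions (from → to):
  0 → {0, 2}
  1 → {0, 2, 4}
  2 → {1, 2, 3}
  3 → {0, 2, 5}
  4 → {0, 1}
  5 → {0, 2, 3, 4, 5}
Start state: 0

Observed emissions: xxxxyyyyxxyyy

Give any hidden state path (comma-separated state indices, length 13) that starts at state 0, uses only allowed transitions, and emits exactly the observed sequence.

0,0,0,0,2,3,2,1,0,0,2,3,2

  0: obs=x cand={0,4} pick 0 [start]
  1: obs=x cand={0,4} pick 0 [0->0 ok]
  2: obs=x cand={0,4} pick 0 [0->0 ok]
  3: obs=x cand={0,4} pick 0 [0->0 ok]
  4: obs=y cand={1,2,3} pick 2 [0->2 ok]
  5: obs=y cand={1,2,3} pick 3 [2->3 ok]
  6: obs=y cand={1,2,3} pick 2 [3->2 ok]
  7: obs=y cand={1,2,3} pick 1 [2->1 ok]
  8: obs=x cand={0,4} pick 0 [1->0 ok]
  9: obs=x cand={0,4} pick 0 [0->0 ok]
  10: obs=y cand={1,2,3} pick 2 [0->2 ok]
  11: obs=y cand={1,2,3} pick 3 [2->3 ok]
  12: obs=y cand={1,2,3} pick 2 [3->2 ok]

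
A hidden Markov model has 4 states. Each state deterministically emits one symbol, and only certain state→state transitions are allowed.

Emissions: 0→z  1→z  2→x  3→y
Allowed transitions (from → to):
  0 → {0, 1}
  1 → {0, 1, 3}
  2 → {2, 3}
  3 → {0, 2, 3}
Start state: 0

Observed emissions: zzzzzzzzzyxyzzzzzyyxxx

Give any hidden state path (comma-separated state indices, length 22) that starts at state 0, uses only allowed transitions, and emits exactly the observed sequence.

  0: obs=z cand={0,1} pick 0 [start]
  1: obs=z cand={0,1} pick 1 [0->1 ok]
  2: obs=z cand={0,1} pick 0 [1->0 ok]
  3: obs=z cand={0,1} pick 1 [0->1 ok]
  4: obs=z cand={0,1} pick 0 [1->0 ok]
  5: obs=z cand={0,1} pick 1 [0->1 ok]
  6: obs=z cand={0,1} pick 1 [1->1 ok]
  7: obs=z cand={0,1} pick 0 [1->0 ok]
  8: obs=z cand={0,1} pick 1 [0->1 ok]
  9: obs=y cand={3} pick 3 [1->3 ok]
  10: obs=x cand={2} pick 2 [3->2 ok]
  11: obs=y cand={3} pick 3 [2->3 ok]
  12: obs=z cand={0,1} pick 0 [3->0 ok]
  13: obs=z cand={0,1} pick 1 [0->1 ok]
  14: obs=z cand={0,1} pick 1 [1->1 ok]
  15: obs=z cand={0,1} pick 0 [1->0 ok]
  16: obs=z cand={0,1} pick 1 [0->1 ok]
  17: obs=y cand={3} pick 3 [1->3 ok]
  18: obs=y cand={3} pick 3 [3->3 ok]
  19: obs=x cand={2} pick 2 [3->2 ok]
  20: obs=x cand={2} pick 2 [2->2 ok]
  21: obs=x cand={2} pick 2 [2->2 ok]

0,1,0,1,0,1,1,0,1,3,2,3,0,1,1,0,1,3,3,2,2,2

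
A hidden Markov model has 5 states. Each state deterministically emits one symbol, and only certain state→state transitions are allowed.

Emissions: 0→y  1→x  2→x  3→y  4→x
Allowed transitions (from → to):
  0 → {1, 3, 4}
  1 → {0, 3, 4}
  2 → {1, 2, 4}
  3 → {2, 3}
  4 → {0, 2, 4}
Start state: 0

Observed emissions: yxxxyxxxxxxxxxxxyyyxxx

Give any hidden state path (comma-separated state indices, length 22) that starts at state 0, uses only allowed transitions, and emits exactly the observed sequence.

0,4,2,1,0,4,2,1,4,2,2,4,4,4,4,4,0,3,3,2,2,4

  0: obs=y cand={0,3} pick 0 [start]
  1: obs=x cand={1,2,4} pick 4 [0->4 ok]
  2: obs=x cand={1,2,4} pick 2 [4->2 ok]
  3: obs=x cand={1,2,4} pick 1 [2->1 ok]
  4: obs=y cand={0,3} pick 0 [1->0 ok]
  5: obs=x cand={1,2,4} pick 4 [0->4 ok]
  6: obs=x cand={1,2,4} pick 2 [4->2 ok]
  7: obs=x cand={1,2,4} pick 1 [2->1 ok]
  8: obs=x cand={1,2,4} pick 4 [1->4 ok]
  9: obs=x cand={1,2,4} pick 2 [4->2 ok]
  10: obs=x cand={1,2,4} pick 2 [2->2 ok]
  11: obs=x cand={1,2,4} pick 4 [2->4 ok]
  12: obs=x cand={1,2,4} pick 4 [4->4 ok]
  13: obs=x cand={1,2,4} pick 4 [4->4 ok]
  14: obs=x cand={1,2,4} pick 4 [4->4 ok]
  15: obs=x cand={1,2,4} pick 4 [4->4 ok]
  16: obs=y cand={0,3} pick 0 [4->0 ok]
  17: obs=y cand={0,3} pick 3 [0->3 ok]
  18: obs=y cand={0,3} pick 3 [3->3 ok]
  19: obs=x cand={1,2,4} pick 2 [3->2 ok]
  20: obs=x cand={1,2,4} pick 2 [2->2 ok]
  21: obs=x cand={1,2,4} pick 4 [2->4 ok]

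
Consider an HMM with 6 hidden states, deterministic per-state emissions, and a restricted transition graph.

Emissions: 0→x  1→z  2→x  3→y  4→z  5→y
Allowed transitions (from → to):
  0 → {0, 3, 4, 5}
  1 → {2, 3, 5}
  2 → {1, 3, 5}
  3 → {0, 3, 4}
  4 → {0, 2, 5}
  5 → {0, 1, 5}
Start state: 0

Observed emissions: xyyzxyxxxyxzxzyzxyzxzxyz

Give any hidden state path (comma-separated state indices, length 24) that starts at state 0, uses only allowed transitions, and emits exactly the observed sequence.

  t0 'x' -> {0,2}, take 0 (start)
  t1 'y' -> {3,5}, take 3 (0->3 ok)
  t2 'y' -> {3,5}, take 3 (3->3 ok)
  t3 'z' -> {1,4}, take 4 (3->4 ok)
  t4 'x' -> {0,2}, take 0 (4->0 ok)
  t5 'y' -> {3,5}, take 5 (0->5 ok)
  t6 'x' -> {0,2}, take 0 (5->0 ok)
  t7 'x' -> {0,2}, take 0 (0->0 ok)
  t8 'x' -> {0,2}, take 0 (0->0 ok)
  t9 'y' -> {3,5}, take 5 (0->5 ok)
  t10 'x' -> {0,2}, take 0 (5->0 ok)
  t11 'z' -> {1,4}, take 4 (0->4 ok)
  t12 'x' -> {0,2}, take 2 (4->2 ok)
  t13 'z' -> {1,4}, take 1 (2->1 ok)
  t14 'y' -> {3,5}, take 5 (1->5 ok)
  t15 'z' -> {1,4}, take 1 (5->1 ok)
  t16 'x' -> {0,2}, take 2 (1->2 ok)
  t17 'y' -> {3,5}, take 3 (2->3 ok)
  t18 'z' -> {1,4}, take 4 (3->4 ok)
  t19 'x' -> {0,2}, take 0 (4->0 ok)
  t20 'z' -> {1,4}, take 4 (0->4 ok)
  t21 'x' -> {0,2}, take 2 (4->2 ok)
  t22 'y' -> {3,5}, take 3 (2->3 ok)
  t23 'z' -> {1,4}, take 4 (3->4 ok)

0,3,3,4,0,5,0,0,0,5,0,4,2,1,5,1,2,3,4,0,4,2,3,4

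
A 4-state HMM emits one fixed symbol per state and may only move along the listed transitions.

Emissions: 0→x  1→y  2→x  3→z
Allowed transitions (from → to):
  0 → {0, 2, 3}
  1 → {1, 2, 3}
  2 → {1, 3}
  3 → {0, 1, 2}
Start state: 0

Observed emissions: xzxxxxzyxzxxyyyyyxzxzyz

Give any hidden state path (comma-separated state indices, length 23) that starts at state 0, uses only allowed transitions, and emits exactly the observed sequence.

0,3,0,0,0,2,3,1,2,3,0,2,1,1,1,1,1,2,3,0,3,1,3

  0: obs=x cand={0,2} pick 0 [start]
  1: obs=z cand={3} pick 3 [0->3 ok]
  2: obs=x cand={0,2} pick 0 [3->0 ok]
  3: obs=x cand={0,2} pick 0 [0->0 ok]
  4: obs=x cand={0,2} pick 0 [0->0 ok]
  5: obs=x cand={0,2} pick 2 [0->2 ok]
  6: obs=z cand={3} pick 3 [2->3 ok]
  7: obs=y cand={1} pick 1 [3->1 ok]
  8: obs=x cand={0,2} pick 2 [1->2 ok]
  9: obs=z cand={3} pick 3 [2->3 ok]
  10: obs=x cand={0,2} pick 0 [3->0 ok]
  11: obs=x cand={0,2} pick 2 [0->2 ok]
  12: obs=y cand={1} pick 1 [2->1 ok]
  13: obs=y cand={1} pick 1 [1->1 ok]
  14: obs=y cand={1} pick 1 [1->1 ok]
  15: obs=y cand={1} pick 1 [1->1 ok]
  16: obs=y cand={1} pick 1 [1->1 ok]
  17: obs=x cand={0,2} pick 2 [1->2 ok]
  18: obs=z cand={3} pick 3 [2->3 ok]
  19: obs=x cand={0,2} pick 0 [3->0 ok]
  20: obs=z cand={3} pick 3 [0->3 ok]
  21: obs=y cand={1} pick 1 [3->1 ok]
  22: obs=z cand={3} pick 3 [1->3 ok]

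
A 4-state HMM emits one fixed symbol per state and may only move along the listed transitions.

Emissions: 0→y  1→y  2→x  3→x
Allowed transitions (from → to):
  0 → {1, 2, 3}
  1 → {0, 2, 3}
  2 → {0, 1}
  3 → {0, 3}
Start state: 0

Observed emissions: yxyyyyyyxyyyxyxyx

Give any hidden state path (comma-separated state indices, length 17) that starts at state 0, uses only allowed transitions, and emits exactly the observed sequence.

  0: obs=y cand={0,1} pick 0 [start]
  1: obs=x cand={2,3} pick 2 [0->2 ok]
  2: obs=y cand={0,1} pick 0 [2->0 ok]
  3: obs=y cand={0,1} pick 1 [0->1 ok]
  4: obs=y cand={0,1} pick 0 [1->0 ok]
  5: obs=y cand={0,1} pick 1 [0->1 ok]
  6: obs=y cand={0,1} pick 0 [1->0 ok]
  7: obs=y cand={0,1} pick 1 [0->1 ok]
  8: obs=x cand={2,3} pick 2 [1->2 ok]
  9: obs=y cand={0,1} pick 1 [2->1 ok]
  10: obs=y cand={0,1} pick 0 [1->0 ok]
  11: obs=y cand={0,1} pick 1 [0->1 ok]
  12: obs=x cand={2,3} pick 2 [1->2 ok]
  13: obs=y cand={0,1} pick 0 [2->0 ok]
  14: obs=x cand={2,3} pick 2 [0->2 ok]
  15: obs=y cand={0,1} pick 1 [2->1 ok]
  16: obs=x cand={2,3} pick 3 [1->3 ok]

0,2,0,1,0,1,0,1,2,1,0,1,2,0,2,1,3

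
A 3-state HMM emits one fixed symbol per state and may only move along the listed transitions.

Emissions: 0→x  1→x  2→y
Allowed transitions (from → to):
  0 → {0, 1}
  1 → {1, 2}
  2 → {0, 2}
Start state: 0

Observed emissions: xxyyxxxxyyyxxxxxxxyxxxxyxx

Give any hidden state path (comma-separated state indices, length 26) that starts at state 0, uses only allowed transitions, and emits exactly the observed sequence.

  t0 'x' -> {0,1}, take 0 (start)
  t1 'x' -> {0,1}, take 1 (0->1 ok)
  t2 'y' -> {2}, take 2 (1->2 ok)
  t3 'y' -> {2}, take 2 (2->2 ok)
  t4 'x' -> {0,1}, take 0 (2->0 ok)
  t5 'x' -> {0,1}, take 0 (0->0 ok)
  t6 'x' -> {0,1}, take 1 (0->1 ok)
  t7 'x' -> {0,1}, take 1 (1->1 ok)
  t8 'y' -> {2}, take 2 (1->2 ok)
  t9 'y' -> {2}, take 2 (2->2 ok)
  t10 'y' -> {2}, take 2 (2->2 ok)
  t11 'x' -> {0,1}, take 0 (2->0 ok)
  t12 'x' -> {0,1}, take 0 (0->0 ok)
  t13 'x' -> {0,1}, take 0 (0->0 ok)
  t14 'x' -> {0,1}, take 1 (0->1 ok)
  t15 'x' -> {0,1}, take 1 (1->1 ok)
  t16 'x' -> {0,1}, take 1 (1->1 ok)
  t17 'x' -> {0,1}, take 1 (1->1 ok)
  t18 'y' -> {2}, take 2 (1->2 ok)
  t19 'x' -> {0,1}, take 0 (2->0 ok)
  t20 'x' -> {0,1}, take 1 (0->1 ok)
  t21 'x' -> {0,1}, take 1 (1->1 ok)
  t22 'x' -> {0,1}, take 1 (1->1 ok)
  t23 'y' -> {2}, take 2 (1->2 ok)
  t24 'x' -> {0,1}, take 0 (2->0 ok)
  t25 'x' -> {0,1}, take 0 (0->0 ok)

0,1,2,2,0,0,1,1,2,2,2,0,0,0,1,1,1,1,2,0,1,1,1,2,0,0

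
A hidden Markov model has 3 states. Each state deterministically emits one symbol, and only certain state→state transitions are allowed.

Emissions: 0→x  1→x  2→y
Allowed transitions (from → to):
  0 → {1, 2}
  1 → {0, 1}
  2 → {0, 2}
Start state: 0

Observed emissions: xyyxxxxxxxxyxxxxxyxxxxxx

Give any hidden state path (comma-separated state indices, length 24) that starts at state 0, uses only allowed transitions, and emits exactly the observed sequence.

0,2,2,0,1,1,1,0,1,1,0,2,0,1,1,1,0,2,0,1,1,0,1,0

  0: obs=x cand={0,1} pick 0 [start]
  1: obs=y cand={2} pick 2 [0->2 ok]
  2: obs=y cand={2} pick 2 [2->2 ok]
  3: obs=x cand={0,1} pick 0 [2->0 ok]
  4: obs=x cand={0,1} pick 1 [0->1 ok]
  5: obs=x cand={0,1} pick 1 [1->1 ok]
  6: obs=x cand={0,1} pick 1 [1->1 ok]
  7: obs=x cand={0,1} pick 0 [1->0 ok]
  8: obs=x cand={0,1} pick 1 [0->1 ok]
  9: obs=x cand={0,1} pick 1 [1->1 ok]
  10: obs=x cand={0,1} pick 0 [1->0 ok]
  11: obs=y cand={2} pick 2 [0->2 ok]
  12: obs=x cand={0,1} pick 0 [2->0 ok]
  13: obs=x cand={0,1} pick 1 [0->1 ok]
  14: obs=x cand={0,1} pick 1 [1->1 ok]
  15: obs=x cand={0,1} pick 1 [1->1 ok]
  16: obs=x cand={0,1} pick 0 [1->0 ok]
  17: obs=y cand={2} pick 2 [0->2 ok]
  18: obs=x cand={0,1} pick 0 [2->0 ok]
  19: obs=x cand={0,1} pick 1 [0->1 ok]
  20: obs=x cand={0,1} pick 1 [1->1 ok]
  21: obs=x cand={0,1} pick 0 [1->0 ok]
  22: obs=x cand={0,1} pick 1 [0->1 ok]
  23: obs=x cand={0,1} pick 0 [1->0 ok]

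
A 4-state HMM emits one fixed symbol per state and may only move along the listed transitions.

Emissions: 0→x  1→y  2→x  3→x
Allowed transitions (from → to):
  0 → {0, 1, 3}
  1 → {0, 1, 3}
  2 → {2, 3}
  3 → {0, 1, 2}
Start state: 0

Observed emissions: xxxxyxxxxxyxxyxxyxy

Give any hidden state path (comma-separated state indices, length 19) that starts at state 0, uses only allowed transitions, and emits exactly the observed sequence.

  t0 'x' -> {0,2,3}, take 0 (start)
  t1 'x' -> {0,2,3}, take 3 (0->3 ok)
  t2 'x' -> {0,2,3}, take 0 (3->0 ok)
  t3 'x' -> {0,2,3}, take 0 (0->0 ok)
  t4 'y' -> {1}, take 1 (0->1 ok)
  t5 'x' -> {0,2,3}, take 3 (1->3 ok)
  t6 'x' -> {0,2,3}, take 2 (3->2 ok)
  t7 'x' -> {0,2,3}, take 2 (2->2 ok)
  t8 'x' -> {0,2,3}, take 2 (2->2 ok)
  t9 'x' -> {0,2,3}, take 3 (2->3 ok)
  t10 'y' -> {1}, take 1 (3->1 ok)
  t11 'x' -> {0,2,3}, take 3 (1->3 ok)
  t12 'x' -> {0,2,3}, take 0 (3->0 ok)
  t13 'y' -> {1}, take 1 (0->1 ok)
  t14 'x' -> {0,2,3}, take 0 (1->0 ok)
  t15 'x' -> {0,2,3}, take 3 (0->3 ok)
  t16 'y' -> {1}, take 1 (3->1 ok)
  t17 'x' -> {0,2,3}, take 3 (1->3 ok)
  t18 'y' -> {1}, take 1 (3->1 ok)

0,3,0,0,1,3,2,2,2,3,1,3,0,1,0,3,1,3,1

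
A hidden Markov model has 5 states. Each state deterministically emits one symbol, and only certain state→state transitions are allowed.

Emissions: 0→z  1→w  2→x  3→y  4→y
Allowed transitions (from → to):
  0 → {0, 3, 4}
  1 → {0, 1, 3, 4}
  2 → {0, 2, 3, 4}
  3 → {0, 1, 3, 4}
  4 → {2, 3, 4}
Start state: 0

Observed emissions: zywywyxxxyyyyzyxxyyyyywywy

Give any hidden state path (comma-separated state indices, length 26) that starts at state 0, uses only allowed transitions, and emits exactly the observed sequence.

0,3,1,3,1,4,2,2,2,3,4,4,3,0,4,2,2,3,4,4,4,3,1,3,1,3

  t0 'z' -> {0}, take 0 (start)
  t1 'y' -> {3,4}, take 3 (0->3 ok)
  t2 'w' -> {1}, take 1 (3->1 ok)
  t3 'y' -> {3,4}, take 3 (1->3 ok)
  t4 'w' -> {1}, take 1 (3->1 ok)
  t5 'y' -> {3,4}, take 4 (1->4 ok)
  t6 'x' -> {2}, take 2 (4->2 ok)
  t7 'x' -> {2}, take 2 (2->2 ok)
  t8 'x' -> {2}, take 2 (2->2 ok)
  t9 'y' -> {3,4}, take 3 (2->3 ok)
  t10 'y' -> {3,4}, take 4 (3->4 ok)
  t11 'y' -> {3,4}, take 4 (4->4 ok)
  t12 'y' -> {3,4}, take 3 (4->3 ok)
  t13 'z' -> {0}, take 0 (3->0 ok)
  t14 'y' -> {3,4}, take 4 (0->4 ok)
  t15 'x' -> {2}, take 2 (4->2 ok)
  t16 'x' -> {2}, take 2 (2->2 ok)
  t17 'y' -> {3,4}, take 3 (2->3 ok)
  t18 'y' -> {3,4}, take 4 (3->4 ok)
  t19 'y' -> {3,4}, take 4 (4->4 ok)
  t20 'y' -> {3,4}, take 4 (4->4 ok)
  t21 'y' -> {3,4}, take 3 (4->3 ok)
  t22 'w' -> {1}, take 1 (3->1 ok)
  t23 'y' -> {3,4}, take 3 (1->3 ok)
  t24 'w' -> {1}, take 1 (3->1 ok)
  t25 'y' -> {3,4}, take 3 (1->3 ok)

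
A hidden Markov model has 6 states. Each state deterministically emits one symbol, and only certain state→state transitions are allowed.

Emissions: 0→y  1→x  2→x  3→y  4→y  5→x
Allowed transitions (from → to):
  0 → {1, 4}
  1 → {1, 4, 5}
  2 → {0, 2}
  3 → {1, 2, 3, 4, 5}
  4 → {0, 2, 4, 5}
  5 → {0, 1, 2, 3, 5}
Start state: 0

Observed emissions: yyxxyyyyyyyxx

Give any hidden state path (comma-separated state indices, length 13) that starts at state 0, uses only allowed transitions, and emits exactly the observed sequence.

0,4,2,2,0,4,4,0,4,4,4,2,2

  pos 0: y in {0,3,4}, choose 0; start
  pos 1: y in {0,3,4}, choose 4; 0->4 ok
  pos 2: x in {1,2,5}, choose 2; 4->2 ok
  pos 3: x in {1,2,5}, choose 2; 2->2 ok
  pos 4: y in {0,3,4}, choose 0; 2->0 ok
  pos 5: y in {0,3,4}, choose 4; 0->4 ok
  pos 6: y in {0,3,4}, choose 4; 4->4 ok
  pos 7: y in {0,3,4}, choose 0; 4->0 ok
  pos 8: y in {0,3,4}, choose 4; 0->4 ok
  pos 9: y in {0,3,4}, choose 4; 4->4 ok
  pos 10: y in {0,3,4}, choose 4; 4->4 ok
  pos 11: x in {1,2,5}, choose 2; 4->2 ok
  pos 12: x in {1,2,5}, choose 2; 2->2 ok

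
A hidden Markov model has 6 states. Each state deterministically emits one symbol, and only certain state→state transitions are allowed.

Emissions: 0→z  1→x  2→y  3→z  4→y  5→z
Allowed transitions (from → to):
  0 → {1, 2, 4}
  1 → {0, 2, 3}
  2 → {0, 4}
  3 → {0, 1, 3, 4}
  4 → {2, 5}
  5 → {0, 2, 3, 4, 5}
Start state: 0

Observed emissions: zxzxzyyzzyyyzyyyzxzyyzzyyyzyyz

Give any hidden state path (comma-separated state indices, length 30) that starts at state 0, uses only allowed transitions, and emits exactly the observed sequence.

  pos 0: z in {0,3,5}, choose 0; start
  pos 1: x in {1}, choose 1; 0->1 ok
  pos 2: z in {0,3,5}, choose 3; 1->3 ok
  pos 3: x in {1}, choose 1; 3->1 ok
  pos 4: z in {0,3,5}, choose 0; 1->0 ok
  pos 5: y in {2,4}, choose 2; 0->2 ok
  pos 6: y in {2,4}, choose 4; 2->4 ok
  pos 7: z in {0,3,5}, choose 5; 4->5 ok
  pos 8: z in {0,3,5}, choose 5; 5->5 ok
  pos 9: y in {2,4}, choose 4; 5->4 ok
  pos 10: y in {2,4}, choose 2; 4->2 ok
  pos 11: y in {2,4}, choose 4; 2->4 ok
  pos 12: z in {0,3,5}, choose 5; 4->5 ok
  pos 13: y in {2,4}, choose 2; 5->2 ok
  pos 14: y in {2,4}, choose 4; 2->4 ok
  pos 15: y in {2,4}, choose 2; 4->2 ok
  pos 16: z in {0,3,5}, choose 0; 2->0 ok
  pos 17: x in {1}, choose 1; 0->1 ok
  pos 18: z in {0,3,5}, choose 0; 1->0 ok
  pos 19: y in {2,4}, choose 2; 0->2 ok
  pos 20: y in {2,4}, choose 4; 2->4 ok
  pos 21: z in {0,3,5}, choose 5; 4->5 ok
  pos 22: z in {0,3,5}, choose 3; 5->3 ok
  pos 23: y in {2,4}, choose 4; 3->4 ok
  pos 24: y in {2,4}, choose 2; 4->2 ok
  pos 25: y in {2,4}, choose 4; 2->4 ok
  pos 26: z in {0,3,5}, choose 5; 4->5 ok
  pos 27: y in {2,4}, choose 4; 5->4 ok
  pos 28: y in {2,4}, choose 2; 4->2 ok
  pos 29: z in {0,3,5}, choose 0; 2->0 ok

0,1,3,1,0,2,4,5,5,4,2,4,5,2,4,2,0,1,0,2,4,5,3,4,2,4,5,4,2,0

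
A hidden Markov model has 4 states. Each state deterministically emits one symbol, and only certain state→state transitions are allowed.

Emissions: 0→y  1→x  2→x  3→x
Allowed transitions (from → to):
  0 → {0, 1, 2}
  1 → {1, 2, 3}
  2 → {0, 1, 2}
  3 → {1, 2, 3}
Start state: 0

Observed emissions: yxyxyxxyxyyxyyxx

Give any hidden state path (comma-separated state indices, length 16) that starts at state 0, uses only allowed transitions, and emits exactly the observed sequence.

0,2,0,2,0,1,2,0,2,0,0,2,0,0,1,1

  0: obs=y cand={0} pick 0 [start]
  1: obs=x cand={1,2,3} pick 2 [0->2 ok]
  2: obs=y cand={0} pick 0 [2->0 ok]
  3: obs=x cand={1,2,3} pick 2 [0->2 ok]
  4: obs=y cand={0} pick 0 [2->0 ok]
  5: obs=x cand={1,2,3} pick 1 [0->1 ok]
  6: obs=x cand={1,2,3} pick 2 [1->2 ok]
  7: obs=y cand={0} pick 0 [2->0 ok]
  8: obs=x cand={1,2,3} pick 2 [0->2 ok]
  9: obs=y cand={0} pick 0 [2->0 ok]
  10: obs=y cand={0} pick 0 [0->0 ok]
  11: obs=x cand={1,2,3} pick 2 [0->2 ok]
  12: obs=y cand={0} pick 0 [2->0 ok]
  13: obs=y cand={0} pick 0 [0->0 ok]
  14: obs=x cand={1,2,3} pick 1 [0->1 ok]
  15: obs=x cand={1,2,3} pick 1 [1->1 ok]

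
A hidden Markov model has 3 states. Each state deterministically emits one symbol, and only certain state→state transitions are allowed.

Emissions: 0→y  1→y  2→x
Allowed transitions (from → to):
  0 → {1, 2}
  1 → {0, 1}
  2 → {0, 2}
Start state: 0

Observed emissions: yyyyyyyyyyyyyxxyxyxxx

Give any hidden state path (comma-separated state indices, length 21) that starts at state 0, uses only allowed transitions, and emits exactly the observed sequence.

0,1,1,0,1,1,0,1,1,0,1,1,0,2,2,0,2,0,2,2,2

  t0 'y' -> {0,1}, take 0 (start)
  t1 'y' -> {0,1}, take 1 (0->1 ok)
  t2 'y' -> {0,1}, take 1 (1->1 ok)
  t3 'y' -> {0,1}, take 0 (1->0 ok)
  t4 'y' -> {0,1}, take 1 (0->1 ok)
  t5 'y' -> {0,1}, take 1 (1->1 ok)
  t6 'y' -> {0,1}, take 0 (1->0 ok)
  t7 'y' -> {0,1}, take 1 (0->1 ok)
  t8 'y' -> {0,1}, take 1 (1->1 ok)
  t9 'y' -> {0,1}, take 0 (1->0 ok)
  t10 'y' -> {0,1}, take 1 (0->1 ok)
  t11 'y' -> {0,1}, take 1 (1->1 ok)
  t12 'y' -> {0,1}, take 0 (1->0 ok)
  t13 'x' -> {2}, take 2 (0->2 ok)
  t14 'x' -> {2}, take 2 (2->2 ok)
  t15 'y' -> {0,1}, take 0 (2->0 ok)
  t16 'x' -> {2}, take 2 (0->2 ok)
  t17 'y' -> {0,1}, take 0 (2->0 ok)
  t18 'x' -> {2}, take 2 (0->2 ok)
  t19 'x' -> {2}, take 2 (2->2 ok)
  t20 'x' -> {2}, take 2 (2->2 ok)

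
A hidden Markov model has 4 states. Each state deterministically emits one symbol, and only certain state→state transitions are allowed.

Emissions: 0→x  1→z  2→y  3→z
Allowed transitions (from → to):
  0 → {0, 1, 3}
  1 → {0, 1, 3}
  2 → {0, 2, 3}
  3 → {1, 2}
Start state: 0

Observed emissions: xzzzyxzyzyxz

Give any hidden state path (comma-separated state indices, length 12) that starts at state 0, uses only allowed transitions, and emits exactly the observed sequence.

0,1,1,3,2,0,3,2,3,2,0,1

  t0 'x' -> {0}, take 0 (start)
  t1 'z' -> {1,3}, take 1 (0->1 ok)
  t2 'z' -> {1,3}, take 1 (1->1 ok)
  t3 'z' -> {1,3}, take 3 (1->3 ok)
  t4 'y' -> {2}, take 2 (3->2 ok)
  t5 'x' -> {0}, take 0 (2->0 ok)
  t6 'z' -> {1,3}, take 3 (0->3 ok)
  t7 'y' -> {2}, take 2 (3->2 ok)
  t8 'z' -> {1,3}, take 3 (2->3 ok)
  t9 'y' -> {2}, take 2 (3->2 ok)
  t10 'x' -> {0}, take 0 (2->0 ok)
  t11 'z' -> {1,3}, take 1 (0->1 ok)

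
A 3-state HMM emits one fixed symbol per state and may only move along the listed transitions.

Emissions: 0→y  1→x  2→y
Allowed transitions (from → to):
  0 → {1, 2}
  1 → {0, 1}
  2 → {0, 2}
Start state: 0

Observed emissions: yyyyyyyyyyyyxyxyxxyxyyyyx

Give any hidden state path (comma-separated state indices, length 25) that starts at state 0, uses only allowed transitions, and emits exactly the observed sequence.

0,2,2,2,0,2,0,2,2,0,2,0,1,0,1,0,1,1,0,1,0,2,2,0,1

  t0 'y' -> {0,2}, take 0 (start)
  t1 'y' -> {0,2}, take 2 (0->2 ok)
  t2 'y' -> {0,2}, take 2 (2->2 ok)
  t3 'y' -> {0,2}, take 2 (2->2 ok)
  t4 'y' -> {0,2}, take 0 (2->0 ok)
  t5 'y' -> {0,2}, take 2 (0->2 ok)
  t6 'y' -> {0,2}, take 0 (2->0 ok)
  t7 'y' -> {0,2}, take 2 (0->2 ok)
  t8 'y' -> {0,2}, take 2 (2->2 ok)
  t9 'y' -> {0,2}, take 0 (2->0 ok)
  t10 'y' -> {0,2}, take 2 (0->2 ok)
  t11 'y' -> {0,2}, take 0 (2->0 ok)
  t12 'x' -> {1}, take 1 (0->1 ok)
  t13 'y' -> {0,2}, take 0 (1->0 ok)
  t14 'x' -> {1}, take 1 (0->1 ok)
  t15 'y' -> {0,2}, take 0 (1->0 ok)
  t16 'x' -> {1}, take 1 (0->1 ok)
  t17 'x' -> {1}, take 1 (1->1 ok)
  t18 'y' -> {0,2}, take 0 (1->0 ok)
  t19 'x' -> {1}, take 1 (0->1 ok)
  t20 'y' -> {0,2}, take 0 (1->0 ok)
  t21 'y' -> {0,2}, take 2 (0->2 ok)
  t22 'y' -> {0,2}, take 2 (2->2 ok)
  t23 'y' -> {0,2}, take 0 (2->0 ok)
  t24 'x' -> {1}, take 1 (0->1 ok)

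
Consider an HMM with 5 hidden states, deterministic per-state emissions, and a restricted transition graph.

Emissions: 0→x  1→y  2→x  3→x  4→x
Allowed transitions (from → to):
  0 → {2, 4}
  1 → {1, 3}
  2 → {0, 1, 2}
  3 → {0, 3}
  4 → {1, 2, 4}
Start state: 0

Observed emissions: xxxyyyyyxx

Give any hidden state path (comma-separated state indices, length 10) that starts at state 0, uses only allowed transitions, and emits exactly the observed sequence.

  t0 'x' -> {0,2,3,4}, take 0 (start)
  t1 'x' -> {0,2,3,4}, take 2 (0->2 ok)
  t2 'x' -> {0,2,3,4}, take 2 (2->2 ok)
  t3 'y' -> {1}, take 1 (2->1 ok)
  t4 'y' -> {1}, take 1 (1->1 ok)
  t5 'y' -> {1}, take 1 (1->1 ok)
  t6 'y' -> {1}, take 1 (1->1 ok)
  t7 'y' -> {1}, take 1 (1->1 ok)
  t8 'x' -> {0,2,3,4}, take 3 (1->3 ok)
  t9 'x' -> {0,2,3,4}, take 3 (3->3 ok)

0,2,2,1,1,1,1,1,3,3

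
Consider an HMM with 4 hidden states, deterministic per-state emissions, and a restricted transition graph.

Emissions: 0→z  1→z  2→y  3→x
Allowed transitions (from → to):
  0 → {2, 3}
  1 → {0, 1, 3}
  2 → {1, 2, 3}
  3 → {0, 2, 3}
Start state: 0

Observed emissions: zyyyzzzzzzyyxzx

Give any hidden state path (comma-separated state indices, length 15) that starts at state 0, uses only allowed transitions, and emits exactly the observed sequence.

  pos 0: z in {0,1}, choose 0; start
  pos 1: y in {2}, choose 2; 0->2 ok
  pos 2: y in {2}, choose 2; 2->2 ok
  pos 3: y in {2}, choose 2; 2->2 ok
  pos 4: z in {0,1}, choose 1; 2->1 ok
  pos 5: z in {0,1}, choose 1; 1->1 ok
  pos 6: z in {0,1}, choose 1; 1->1 ok
  pos 7: z in {0,1}, choose 1; 1->1 ok
  pos 8: z in {0,1}, choose 1; 1->1 ok
  pos 9: z in {0,1}, choose 0; 1->0 ok
  pos 10: y in {2}, choose 2; 0->2 ok
  pos 11: y in {2}, choose 2; 2->2 ok
  pos 12: x in {3}, choose 3; 2->3 ok
  pos 13: z in {0,1}, choose 0; 3->0 ok
  pos 14: x in {3}, choose 3; 0->3 ok

0,2,2,2,1,1,1,1,1,0,2,2,3,0,3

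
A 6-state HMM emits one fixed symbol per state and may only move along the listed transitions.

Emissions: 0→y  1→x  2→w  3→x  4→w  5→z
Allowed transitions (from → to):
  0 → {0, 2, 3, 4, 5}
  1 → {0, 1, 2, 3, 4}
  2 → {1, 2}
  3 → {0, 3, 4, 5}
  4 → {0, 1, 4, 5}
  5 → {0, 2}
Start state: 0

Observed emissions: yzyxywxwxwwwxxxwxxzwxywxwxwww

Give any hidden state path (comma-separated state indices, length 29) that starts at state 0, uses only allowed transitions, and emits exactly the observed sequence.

  [0] y  {0}  => 0  start
  [1] z  {5}  => 5  0->5 ok
  [2] y  {0}  => 0  5->0 ok
  [3] x  {1,3}  => 3  0->3 ok
  [4] y  {0}  => 0  3->0 ok
  [5] w  {2,4}  => 2  0->2 ok
  [6] x  {1,3}  => 1  2->1 ok
  [7] w  {2,4}  => 4  1->4 ok
  [8] x  {1,3}  => 1  4->1 ok
  [9] w  {2,4}  => 2  1->2 ok
  [10] w  {2,4}  => 2  2->2 ok
  [11] w  {2,4}  => 2  2->2 ok
  [12] x  {1,3}  => 1  2->1 ok
  [13] x  {1,3}  => 1  1->1 ok
  [14] x  {1,3}  => 3  1->3 ok
  [15] w  {2,4}  => 4  3->4 ok
  [16] x  {1,3}  => 1  4->1 ok
  [17] x  {1,3}  => 3  1->3 ok
  [18] z  {5}  => 5  3->5 ok
  [19] w  {2,4}  => 2  5->2 ok
  [20] x  {1,3}  => 1  2->1 ok
  [21] y  {0}  => 0  1->0 ok
  [22] w  {2,4}  => 4  0->4 ok
  [23] x  {1,3}  => 1  4->1 ok
  [24] w  {2,4}  => 2  1->2 ok
  [25] x  {1,3}  => 1  2->1 ok
  [26] w  {2,4}  => 4  1->4 ok
  [27] w  {2,4}  => 4  4->4 ok
  [28] w  {2,4}  => 4  4->4 ok

0,5,0,3,0,2,1,4,1,2,2,2,1,1,3,4,1,3,5,2,1,0,4,1,2,1,4,4,4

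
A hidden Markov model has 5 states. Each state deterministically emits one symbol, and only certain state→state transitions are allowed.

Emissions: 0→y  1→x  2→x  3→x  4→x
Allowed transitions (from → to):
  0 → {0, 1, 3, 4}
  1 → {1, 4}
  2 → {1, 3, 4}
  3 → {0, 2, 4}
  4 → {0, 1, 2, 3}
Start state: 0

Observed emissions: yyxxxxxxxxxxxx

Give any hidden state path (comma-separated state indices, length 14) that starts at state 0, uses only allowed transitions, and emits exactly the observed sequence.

0,0,3,4,1,1,4,3,2,4,3,2,4,3

  0: obs=y cand={0} pick 0 [start]
  1: obs=y cand={0} pick 0 [0->0 ok]
  2: obs=x cand={1,2,3,4} pick 3 [0->3 ok]
  3: obs=x cand={1,2,3,4} pick 4 [3->4 ok]
  4: obs=x cand={1,2,3,4} pick 1 [4->1 ok]
  5: obs=x cand={1,2,3,4} pick 1 [1->1 ok]
  6: obs=x cand={1,2,3,4} pick 4 [1->4 ok]
  7: obs=x cand={1,2,3,4} pick 3 [4->3 ok]
  8: obs=x cand={1,2,3,4} pick 2 [3->2 ok]
  9: obs=x cand={1,2,3,4} pick 4 [2->4 ok]
  10: obs=x cand={1,2,3,4} pick 3 [4->3 ok]
  11: obs=x cand={1,2,3,4} pick 2 [3->2 ok]
  12: obs=x cand={1,2,3,4} pick 4 [2->4 ok]
  13: obs=x cand={1,2,3,4} pick 3 [4->3 ok]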